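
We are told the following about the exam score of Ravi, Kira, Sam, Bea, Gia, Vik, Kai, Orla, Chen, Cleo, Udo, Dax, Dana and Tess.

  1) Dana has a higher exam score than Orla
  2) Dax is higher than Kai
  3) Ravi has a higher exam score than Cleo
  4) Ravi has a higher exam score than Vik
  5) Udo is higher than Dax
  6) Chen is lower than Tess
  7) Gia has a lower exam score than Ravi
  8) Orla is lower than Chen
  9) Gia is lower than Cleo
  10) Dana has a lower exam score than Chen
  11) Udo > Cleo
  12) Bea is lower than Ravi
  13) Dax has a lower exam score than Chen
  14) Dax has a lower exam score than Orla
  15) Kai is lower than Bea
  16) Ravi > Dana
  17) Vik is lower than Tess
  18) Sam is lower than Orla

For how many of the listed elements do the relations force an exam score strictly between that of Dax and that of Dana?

1

Chaining upward from Dax reaches: Orla, Udo, Ravi, Chen, Tess.
Chaining downward from Dana reaches: Kai, Sam, Orla.
Strictly between Dax and Dana are those in both lists: Orla — 1 element.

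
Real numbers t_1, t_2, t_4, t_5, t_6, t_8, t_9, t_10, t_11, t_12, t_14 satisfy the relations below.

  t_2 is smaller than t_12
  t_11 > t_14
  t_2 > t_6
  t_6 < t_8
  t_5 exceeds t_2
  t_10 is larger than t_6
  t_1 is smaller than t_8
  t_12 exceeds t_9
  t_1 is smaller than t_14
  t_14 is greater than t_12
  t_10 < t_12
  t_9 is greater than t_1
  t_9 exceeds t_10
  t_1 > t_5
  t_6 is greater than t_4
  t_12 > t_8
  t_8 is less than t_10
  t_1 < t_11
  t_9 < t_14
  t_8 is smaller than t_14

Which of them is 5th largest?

Piecing the relations together gives one ordering: t_4 < t_6 < t_2 < t_5 < t_1 < t_8 < t_10 < t_9 < t_12 < t_14 < t_11.
The 5th largest is t_10.

t_10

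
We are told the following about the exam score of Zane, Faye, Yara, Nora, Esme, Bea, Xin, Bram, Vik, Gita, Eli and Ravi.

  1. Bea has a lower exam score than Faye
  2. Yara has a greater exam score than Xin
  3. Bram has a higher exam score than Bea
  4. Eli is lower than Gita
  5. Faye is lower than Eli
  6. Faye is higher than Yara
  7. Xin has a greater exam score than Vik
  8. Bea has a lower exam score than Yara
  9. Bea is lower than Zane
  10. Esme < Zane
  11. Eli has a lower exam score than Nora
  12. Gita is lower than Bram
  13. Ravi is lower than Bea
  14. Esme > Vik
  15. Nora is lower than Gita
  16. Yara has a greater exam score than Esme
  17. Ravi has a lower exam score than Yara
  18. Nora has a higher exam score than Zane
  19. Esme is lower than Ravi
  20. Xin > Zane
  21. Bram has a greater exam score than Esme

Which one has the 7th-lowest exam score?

Yara

Piecing the relations together gives one ordering: Vik < Esme < Ravi < Bea < Zane < Xin < Yara < Faye < Eli < Nora < Gita < Bram.
The 7th smallest is Yara.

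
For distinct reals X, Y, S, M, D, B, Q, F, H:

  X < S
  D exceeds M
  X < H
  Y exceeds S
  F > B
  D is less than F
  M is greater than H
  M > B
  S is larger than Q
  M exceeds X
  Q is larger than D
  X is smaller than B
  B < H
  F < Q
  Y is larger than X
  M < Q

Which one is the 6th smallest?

The consecutive relations fix a unique order: X < B < H < M < D < F < Q < S < Y.
Counting 6 from the smallest end gives F.

F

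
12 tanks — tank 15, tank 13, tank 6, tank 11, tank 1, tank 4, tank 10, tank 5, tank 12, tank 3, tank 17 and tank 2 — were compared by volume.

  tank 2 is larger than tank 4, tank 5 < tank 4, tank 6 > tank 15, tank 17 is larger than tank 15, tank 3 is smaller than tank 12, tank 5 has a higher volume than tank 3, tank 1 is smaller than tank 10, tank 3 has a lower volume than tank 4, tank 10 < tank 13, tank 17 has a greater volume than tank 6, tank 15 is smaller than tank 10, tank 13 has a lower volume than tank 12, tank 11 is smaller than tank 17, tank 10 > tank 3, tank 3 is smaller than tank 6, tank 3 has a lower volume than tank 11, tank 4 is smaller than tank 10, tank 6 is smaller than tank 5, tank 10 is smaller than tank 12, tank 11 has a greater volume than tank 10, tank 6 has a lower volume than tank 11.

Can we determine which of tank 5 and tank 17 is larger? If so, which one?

tank 17

tank 5 < tank 4 and tank 4 < tank 10 give tank 5 < tank 10.
With tank 10 < tank 11: tank 5 < tank 4 < tank 10 < tank 11.
With tank 11 < tank 17: tank 5 < tank 4 < tank 10 < tank 11 < tank 17.
So tank 17 is larger.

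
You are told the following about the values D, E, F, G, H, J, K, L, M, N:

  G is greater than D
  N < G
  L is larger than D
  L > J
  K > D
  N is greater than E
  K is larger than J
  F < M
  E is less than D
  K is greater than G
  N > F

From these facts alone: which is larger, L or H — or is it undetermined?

Following every chain through H: nothing is chained to H.
L is not reached, and no chain runs the other way from L to H.
So the given relations leave the order of H and L undetermined.

undetermined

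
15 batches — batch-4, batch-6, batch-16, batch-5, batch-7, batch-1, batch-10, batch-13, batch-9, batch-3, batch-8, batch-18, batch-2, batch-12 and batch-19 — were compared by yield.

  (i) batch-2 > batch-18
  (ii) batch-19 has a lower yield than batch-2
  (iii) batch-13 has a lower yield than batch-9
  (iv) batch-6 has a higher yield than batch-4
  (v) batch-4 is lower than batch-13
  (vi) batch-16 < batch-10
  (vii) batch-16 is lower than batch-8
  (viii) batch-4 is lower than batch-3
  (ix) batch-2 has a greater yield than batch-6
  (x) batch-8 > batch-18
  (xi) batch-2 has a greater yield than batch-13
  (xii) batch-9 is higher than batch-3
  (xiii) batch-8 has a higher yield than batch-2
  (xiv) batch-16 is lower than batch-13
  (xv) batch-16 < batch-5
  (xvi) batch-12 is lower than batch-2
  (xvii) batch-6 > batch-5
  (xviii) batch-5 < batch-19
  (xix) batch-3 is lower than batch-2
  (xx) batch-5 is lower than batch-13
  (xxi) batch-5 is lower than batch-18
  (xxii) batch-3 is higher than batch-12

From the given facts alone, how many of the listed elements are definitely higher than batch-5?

7

Directly above batch-5: batch-13, batch-19, batch-6, batch-18.
One step further: batch-9, batch-2, batch-8 (7 so far).
No other element is forced above batch-5 by the given relations, so the count is 7.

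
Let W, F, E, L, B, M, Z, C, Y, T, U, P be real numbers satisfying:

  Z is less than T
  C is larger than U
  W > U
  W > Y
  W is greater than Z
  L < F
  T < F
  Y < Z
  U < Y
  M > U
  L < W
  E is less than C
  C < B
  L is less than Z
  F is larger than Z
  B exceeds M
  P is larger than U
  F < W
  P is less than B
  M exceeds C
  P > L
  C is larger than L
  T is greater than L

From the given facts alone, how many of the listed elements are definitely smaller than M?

Directly below M: U, C.
One step further: L, E (4 so far).
No other element is forced below M by the given relations, so the count is 4.

4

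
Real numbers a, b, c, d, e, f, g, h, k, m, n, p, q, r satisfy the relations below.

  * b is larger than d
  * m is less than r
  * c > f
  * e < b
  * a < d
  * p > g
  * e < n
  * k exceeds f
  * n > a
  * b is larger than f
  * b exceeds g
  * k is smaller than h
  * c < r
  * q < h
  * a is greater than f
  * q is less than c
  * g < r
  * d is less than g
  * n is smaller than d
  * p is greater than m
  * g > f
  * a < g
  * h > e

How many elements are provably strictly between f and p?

4

The relations place f below p. An element lies strictly between them when it is forced above f and also forced below p.
Above f: {a, k, n, d, c, g, h, r, b}. Below p: {a, e, n, d, g, m}.
Intersection: {a, n, d, g} — 4.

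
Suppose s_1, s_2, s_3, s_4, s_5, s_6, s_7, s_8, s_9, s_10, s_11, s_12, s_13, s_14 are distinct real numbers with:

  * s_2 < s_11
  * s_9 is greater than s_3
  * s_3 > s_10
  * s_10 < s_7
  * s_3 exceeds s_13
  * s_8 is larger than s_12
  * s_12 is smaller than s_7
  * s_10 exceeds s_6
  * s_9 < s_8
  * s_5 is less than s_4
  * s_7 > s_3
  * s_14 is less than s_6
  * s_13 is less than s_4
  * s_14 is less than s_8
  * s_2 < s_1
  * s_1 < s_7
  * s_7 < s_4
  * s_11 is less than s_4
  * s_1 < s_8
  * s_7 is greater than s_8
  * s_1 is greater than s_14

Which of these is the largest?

s_4

s_14 is not greatest since s_14 < s_6; s_6 is not greatest since s_6 < s_10; s_13 is not greatest since s_13 < s_3; s_10 is not greatest since s_10 < s_3; s_3 is not greatest since s_3 < s_9; s_9 is not greatest since s_9 < s_8; s_2 is not greatest since s_2 < s_11; s_12 is not greatest since s_12 < s_8; s_5 is not greatest since s_5 < s_4; s_1 is not greatest since s_1 < s_7; s_8 is not greatest since s_8 < s_7; s_7 is not greatest since s_7 < s_4; s_11 is not greatest since s_11 < s_4.
Only s_4 has nothing above it, so s_4 is the largest.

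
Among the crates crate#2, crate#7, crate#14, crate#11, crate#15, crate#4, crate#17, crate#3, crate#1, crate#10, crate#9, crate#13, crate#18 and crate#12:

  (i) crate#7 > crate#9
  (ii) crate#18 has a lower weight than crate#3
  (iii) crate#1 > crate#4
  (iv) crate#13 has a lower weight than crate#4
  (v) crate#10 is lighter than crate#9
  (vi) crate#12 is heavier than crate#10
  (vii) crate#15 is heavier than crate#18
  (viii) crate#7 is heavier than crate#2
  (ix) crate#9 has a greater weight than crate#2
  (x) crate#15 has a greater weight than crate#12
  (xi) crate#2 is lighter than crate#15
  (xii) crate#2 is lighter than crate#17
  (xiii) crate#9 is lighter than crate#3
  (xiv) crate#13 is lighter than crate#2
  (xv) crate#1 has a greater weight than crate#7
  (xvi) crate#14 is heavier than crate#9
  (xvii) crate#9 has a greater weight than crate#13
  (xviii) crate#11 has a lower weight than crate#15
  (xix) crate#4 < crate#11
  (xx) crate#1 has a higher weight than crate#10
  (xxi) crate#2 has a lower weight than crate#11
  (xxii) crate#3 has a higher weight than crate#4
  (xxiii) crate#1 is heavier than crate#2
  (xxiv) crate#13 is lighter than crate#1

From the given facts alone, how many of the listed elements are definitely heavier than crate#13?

10

Directly above crate#13: crate#2, crate#4, crate#9, crate#1.
One step further: crate#11, crate#7, crate#14, crate#15, crate#17, crate#3 (10 so far).
No other element is forced above crate#13 by the given relations, so the count is 10.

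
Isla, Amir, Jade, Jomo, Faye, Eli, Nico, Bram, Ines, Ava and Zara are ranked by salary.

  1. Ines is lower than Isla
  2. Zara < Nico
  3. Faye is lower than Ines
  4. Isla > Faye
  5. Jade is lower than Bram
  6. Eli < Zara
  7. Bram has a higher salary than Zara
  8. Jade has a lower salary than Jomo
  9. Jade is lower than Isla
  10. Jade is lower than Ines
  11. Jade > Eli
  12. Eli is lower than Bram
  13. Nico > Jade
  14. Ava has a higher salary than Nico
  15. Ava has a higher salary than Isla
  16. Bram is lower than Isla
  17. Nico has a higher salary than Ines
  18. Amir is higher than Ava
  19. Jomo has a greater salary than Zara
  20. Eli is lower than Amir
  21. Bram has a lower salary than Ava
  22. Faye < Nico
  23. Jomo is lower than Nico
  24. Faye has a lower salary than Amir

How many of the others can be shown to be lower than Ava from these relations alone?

9

Directly below Ava: Bram, Nico, Isla.
One step further: Faye, Eli, Zara, Jade, Jomo, Ines (9 so far).
Nothing else is reachable below Ava; 9 in all.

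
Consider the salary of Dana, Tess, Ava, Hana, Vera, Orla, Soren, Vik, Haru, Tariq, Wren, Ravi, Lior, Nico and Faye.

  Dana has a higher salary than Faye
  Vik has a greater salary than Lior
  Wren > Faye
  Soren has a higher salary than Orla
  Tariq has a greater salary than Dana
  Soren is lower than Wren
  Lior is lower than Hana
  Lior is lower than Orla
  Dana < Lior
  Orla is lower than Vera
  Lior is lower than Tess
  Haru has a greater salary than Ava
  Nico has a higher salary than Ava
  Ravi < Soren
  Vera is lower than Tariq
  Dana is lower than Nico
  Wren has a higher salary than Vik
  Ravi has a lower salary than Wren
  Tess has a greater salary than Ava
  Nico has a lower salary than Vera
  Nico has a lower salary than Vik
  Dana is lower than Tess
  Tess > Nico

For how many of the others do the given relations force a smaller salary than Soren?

From Soren the given relations immediately reach Orla, Ravi.
From those, Lior — 3 in total.
From those, Dana — 4 in total.
From those, Faye — 5 in total.
Nothing else is reachable below Soren; 5 in all.

5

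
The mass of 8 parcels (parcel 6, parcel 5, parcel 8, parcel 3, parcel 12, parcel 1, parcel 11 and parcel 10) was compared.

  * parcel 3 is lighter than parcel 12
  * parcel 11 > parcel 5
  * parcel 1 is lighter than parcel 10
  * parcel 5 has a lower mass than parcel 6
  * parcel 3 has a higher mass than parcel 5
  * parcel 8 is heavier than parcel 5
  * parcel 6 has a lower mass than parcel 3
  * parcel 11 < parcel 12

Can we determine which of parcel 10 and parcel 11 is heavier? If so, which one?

Following every chain through parcel 11: above parcel 11 we get parcel 12; below parcel 11 we get parcel 5.
parcel 10 is not reached, and no chain runs the other way from parcel 10 to parcel 11.
So the given relations leave the order of parcel 11 and parcel 10 undetermined.

undetermined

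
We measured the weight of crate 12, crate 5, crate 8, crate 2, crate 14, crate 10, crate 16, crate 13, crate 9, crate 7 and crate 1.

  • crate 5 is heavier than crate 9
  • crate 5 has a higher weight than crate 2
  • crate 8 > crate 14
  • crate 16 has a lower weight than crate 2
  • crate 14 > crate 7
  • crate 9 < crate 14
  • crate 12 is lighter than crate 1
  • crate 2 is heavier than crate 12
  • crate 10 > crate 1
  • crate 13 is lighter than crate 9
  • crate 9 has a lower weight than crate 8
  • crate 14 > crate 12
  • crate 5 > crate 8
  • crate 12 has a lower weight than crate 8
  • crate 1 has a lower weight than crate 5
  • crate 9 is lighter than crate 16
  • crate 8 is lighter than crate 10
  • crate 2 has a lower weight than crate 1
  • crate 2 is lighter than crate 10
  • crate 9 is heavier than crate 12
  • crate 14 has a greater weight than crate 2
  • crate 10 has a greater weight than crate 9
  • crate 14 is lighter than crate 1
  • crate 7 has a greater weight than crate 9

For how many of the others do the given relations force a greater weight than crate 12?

9

From crate 12 the given relations immediately reach crate 9, crate 2, crate 14, crate 1, crate 8.
From those, crate 16, crate 7, crate 5, crate 10 — 9 in total.
Nothing else is reachable above crate 12; 9 in all.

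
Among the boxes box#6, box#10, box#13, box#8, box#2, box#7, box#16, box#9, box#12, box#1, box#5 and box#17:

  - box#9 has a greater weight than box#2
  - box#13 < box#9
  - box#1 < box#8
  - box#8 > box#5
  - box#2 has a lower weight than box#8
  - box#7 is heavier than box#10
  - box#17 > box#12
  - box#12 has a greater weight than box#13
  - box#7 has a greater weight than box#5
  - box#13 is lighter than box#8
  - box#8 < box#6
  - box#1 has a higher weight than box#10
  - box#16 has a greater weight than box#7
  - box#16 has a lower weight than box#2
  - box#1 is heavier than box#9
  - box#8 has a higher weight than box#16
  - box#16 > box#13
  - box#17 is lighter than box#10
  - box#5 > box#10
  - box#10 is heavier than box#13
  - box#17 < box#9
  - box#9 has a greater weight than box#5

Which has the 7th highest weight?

The consecutive relations fix a unique order: box#13 < box#12 < box#17 < box#10 < box#5 < box#7 < box#16 < box#2 < box#9 < box#1 < box#8 < box#6.
The 7th largest is box#7.

box#7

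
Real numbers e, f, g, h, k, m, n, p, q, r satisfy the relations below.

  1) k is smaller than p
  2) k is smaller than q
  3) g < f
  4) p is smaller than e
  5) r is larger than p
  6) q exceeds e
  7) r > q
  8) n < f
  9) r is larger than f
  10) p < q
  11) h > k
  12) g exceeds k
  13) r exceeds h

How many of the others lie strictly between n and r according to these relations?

1

Chaining upward from n reaches: f.
Chaining downward from r reaches: k, g, h, f, p, e, q.
Strictly between n and r are those in both lists: f — 1 element.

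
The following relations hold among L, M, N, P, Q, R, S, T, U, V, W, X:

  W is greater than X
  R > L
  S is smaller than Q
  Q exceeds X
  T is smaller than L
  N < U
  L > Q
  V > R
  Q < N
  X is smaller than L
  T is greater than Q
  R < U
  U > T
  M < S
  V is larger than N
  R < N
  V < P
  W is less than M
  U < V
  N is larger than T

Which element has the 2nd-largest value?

The consecutive relations fix a unique order: X < W < M < S < Q < T < L < R < N < U < V < P.
The 2nd largest is V.

V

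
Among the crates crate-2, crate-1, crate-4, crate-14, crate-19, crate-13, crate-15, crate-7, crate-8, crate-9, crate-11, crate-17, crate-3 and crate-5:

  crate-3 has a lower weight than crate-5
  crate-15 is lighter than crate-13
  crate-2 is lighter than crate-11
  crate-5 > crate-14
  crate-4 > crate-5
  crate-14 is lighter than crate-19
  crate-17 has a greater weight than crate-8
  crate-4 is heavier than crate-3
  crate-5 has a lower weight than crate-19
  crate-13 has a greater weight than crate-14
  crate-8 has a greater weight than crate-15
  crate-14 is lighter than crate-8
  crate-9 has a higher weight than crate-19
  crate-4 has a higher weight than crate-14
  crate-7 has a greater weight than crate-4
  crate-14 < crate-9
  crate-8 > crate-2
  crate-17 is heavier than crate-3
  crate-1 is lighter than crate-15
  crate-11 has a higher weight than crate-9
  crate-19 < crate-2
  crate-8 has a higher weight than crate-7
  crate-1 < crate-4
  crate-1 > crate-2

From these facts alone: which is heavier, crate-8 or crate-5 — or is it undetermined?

Following the relations from crate-5: crate-5 < crate-19 < crate-2 < crate-1 < crate-4 < crate-7 < crate-8.
So crate-8 is heavier.

crate-8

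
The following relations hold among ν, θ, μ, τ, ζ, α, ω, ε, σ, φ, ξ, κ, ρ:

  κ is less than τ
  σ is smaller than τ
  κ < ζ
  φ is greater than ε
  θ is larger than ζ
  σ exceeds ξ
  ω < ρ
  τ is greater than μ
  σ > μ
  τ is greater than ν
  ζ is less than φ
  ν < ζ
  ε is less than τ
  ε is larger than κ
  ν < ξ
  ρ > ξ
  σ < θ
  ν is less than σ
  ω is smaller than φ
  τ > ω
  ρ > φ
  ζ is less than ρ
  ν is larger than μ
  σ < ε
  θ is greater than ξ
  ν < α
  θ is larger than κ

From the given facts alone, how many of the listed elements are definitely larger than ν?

From ν the given relations immediately reach ξ, σ, ζ, α, τ.
From those, ε, φ, ρ, θ — 9 in total.
No other element is forced above ν by the given relations, so the count is 9.

9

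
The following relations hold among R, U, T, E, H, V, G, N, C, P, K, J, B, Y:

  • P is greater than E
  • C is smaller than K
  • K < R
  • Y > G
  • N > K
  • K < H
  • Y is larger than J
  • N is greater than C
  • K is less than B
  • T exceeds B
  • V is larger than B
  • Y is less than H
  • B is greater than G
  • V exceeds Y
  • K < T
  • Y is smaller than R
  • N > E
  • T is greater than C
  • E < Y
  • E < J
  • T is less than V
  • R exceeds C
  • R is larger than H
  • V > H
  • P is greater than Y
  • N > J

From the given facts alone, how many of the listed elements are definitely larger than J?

Directly above J: Y, N.
One step further: P, H, R, V (6 so far).
Nothing else is reachable above J; 6 in all.

6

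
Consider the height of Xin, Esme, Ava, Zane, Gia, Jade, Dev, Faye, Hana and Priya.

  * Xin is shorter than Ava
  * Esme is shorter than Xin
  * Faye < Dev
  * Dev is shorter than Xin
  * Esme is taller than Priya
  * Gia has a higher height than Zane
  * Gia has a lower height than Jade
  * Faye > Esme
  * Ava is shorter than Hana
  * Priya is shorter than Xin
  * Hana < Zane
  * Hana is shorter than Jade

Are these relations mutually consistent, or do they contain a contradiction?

consistent

Every relation is compatible with Priya < Esme < Faye < Dev < Xin < Ava < Hana < Zane < Gia < Jade; the set is consistent.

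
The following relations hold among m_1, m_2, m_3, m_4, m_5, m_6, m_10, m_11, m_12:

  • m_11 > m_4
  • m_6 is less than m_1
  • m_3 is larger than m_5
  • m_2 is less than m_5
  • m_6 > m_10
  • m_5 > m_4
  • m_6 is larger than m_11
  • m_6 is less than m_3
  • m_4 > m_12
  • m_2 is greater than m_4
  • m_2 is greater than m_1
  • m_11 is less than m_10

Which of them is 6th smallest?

Chaining the given pairs: m_12 < m_4 < m_11 < m_10 < m_6 < m_1 < m_2 < m_5 < m_3.
Counting 6 from the smallest end gives m_1.

m_1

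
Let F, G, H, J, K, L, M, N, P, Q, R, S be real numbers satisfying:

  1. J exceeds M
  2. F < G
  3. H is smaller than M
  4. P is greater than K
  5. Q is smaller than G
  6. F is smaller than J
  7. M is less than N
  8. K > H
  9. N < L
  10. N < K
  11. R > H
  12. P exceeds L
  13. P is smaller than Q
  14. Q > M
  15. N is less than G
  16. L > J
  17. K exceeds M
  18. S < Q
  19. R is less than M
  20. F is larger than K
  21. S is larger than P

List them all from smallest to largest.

The consecutive links are each given: H < R; R < M; M < N; N < K; K < F; F < J; J < L; L < P; P < S; S < Q; Q < G.

H < R < M < N < K < F < J < L < P < S < Q < G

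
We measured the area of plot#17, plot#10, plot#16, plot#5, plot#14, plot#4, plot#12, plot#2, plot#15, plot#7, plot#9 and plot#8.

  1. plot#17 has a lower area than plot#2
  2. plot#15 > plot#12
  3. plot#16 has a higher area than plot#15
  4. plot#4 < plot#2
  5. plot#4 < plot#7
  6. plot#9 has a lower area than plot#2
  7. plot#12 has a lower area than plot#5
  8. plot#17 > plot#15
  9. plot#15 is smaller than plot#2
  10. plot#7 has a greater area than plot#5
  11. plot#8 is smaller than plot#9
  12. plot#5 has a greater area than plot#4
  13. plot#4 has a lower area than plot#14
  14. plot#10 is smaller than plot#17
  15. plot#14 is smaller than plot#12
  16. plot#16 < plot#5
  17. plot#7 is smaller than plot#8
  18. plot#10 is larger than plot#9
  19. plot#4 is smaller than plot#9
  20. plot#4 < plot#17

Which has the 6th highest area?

plot#7

Piecing the relations together gives one ordering: plot#4 < plot#14 < plot#12 < plot#15 < plot#16 < plot#5 < plot#7 < plot#8 < plot#9 < plot#10 < plot#17 < plot#2.
Counting 6 from the largest end gives plot#7.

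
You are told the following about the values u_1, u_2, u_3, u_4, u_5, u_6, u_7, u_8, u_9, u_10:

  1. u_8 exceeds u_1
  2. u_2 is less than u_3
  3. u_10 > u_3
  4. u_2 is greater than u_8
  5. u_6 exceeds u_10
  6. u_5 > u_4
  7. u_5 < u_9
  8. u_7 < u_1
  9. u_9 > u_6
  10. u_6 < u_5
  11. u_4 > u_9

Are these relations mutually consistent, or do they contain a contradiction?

inconsistent

Chaining the given relations yields u_5 < u_9 < u_4, so u_5 < u_4. But one relation states u_4 < u_5. These cannot both hold.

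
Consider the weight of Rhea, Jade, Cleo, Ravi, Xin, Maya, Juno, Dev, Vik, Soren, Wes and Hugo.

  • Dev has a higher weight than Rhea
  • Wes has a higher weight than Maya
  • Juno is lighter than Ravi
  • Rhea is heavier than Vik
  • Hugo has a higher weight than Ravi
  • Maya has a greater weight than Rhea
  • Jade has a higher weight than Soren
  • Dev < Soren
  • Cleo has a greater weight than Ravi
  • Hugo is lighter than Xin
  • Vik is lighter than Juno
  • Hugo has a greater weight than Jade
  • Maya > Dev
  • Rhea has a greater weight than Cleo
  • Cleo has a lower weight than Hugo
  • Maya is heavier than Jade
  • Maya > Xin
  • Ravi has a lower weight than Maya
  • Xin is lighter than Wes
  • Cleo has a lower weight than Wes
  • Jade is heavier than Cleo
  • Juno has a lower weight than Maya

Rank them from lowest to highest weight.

Vik < Juno < Ravi < Cleo < Rhea < Dev < Soren < Jade < Hugo < Xin < Maya < Wes

Each adjacent pair is fixed by a given relation: Vik < Juno; Juno < Ravi; Ravi < Cleo; Cleo < Rhea; Rhea < Dev; Dev < Soren; Soren < Jade; Jade < Hugo; Hugo < Xin; Xin < Maya; Maya < Wes. Chaining them end to end gives the full order.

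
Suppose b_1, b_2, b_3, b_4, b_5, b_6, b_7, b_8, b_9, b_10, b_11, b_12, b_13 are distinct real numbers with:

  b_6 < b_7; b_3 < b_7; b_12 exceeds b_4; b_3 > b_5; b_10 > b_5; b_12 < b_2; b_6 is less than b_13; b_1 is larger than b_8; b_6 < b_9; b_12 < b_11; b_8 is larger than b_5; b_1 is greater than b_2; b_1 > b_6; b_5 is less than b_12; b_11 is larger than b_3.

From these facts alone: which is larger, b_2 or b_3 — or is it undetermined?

undetermined

Following every chain through b_3: above b_3 we get b_11, b_7; below b_3 we get b_5.
b_2 is not reached, and no chain runs the other way from b_2 to b_3.
So the given relations leave the order of b_3 and b_2 undetermined.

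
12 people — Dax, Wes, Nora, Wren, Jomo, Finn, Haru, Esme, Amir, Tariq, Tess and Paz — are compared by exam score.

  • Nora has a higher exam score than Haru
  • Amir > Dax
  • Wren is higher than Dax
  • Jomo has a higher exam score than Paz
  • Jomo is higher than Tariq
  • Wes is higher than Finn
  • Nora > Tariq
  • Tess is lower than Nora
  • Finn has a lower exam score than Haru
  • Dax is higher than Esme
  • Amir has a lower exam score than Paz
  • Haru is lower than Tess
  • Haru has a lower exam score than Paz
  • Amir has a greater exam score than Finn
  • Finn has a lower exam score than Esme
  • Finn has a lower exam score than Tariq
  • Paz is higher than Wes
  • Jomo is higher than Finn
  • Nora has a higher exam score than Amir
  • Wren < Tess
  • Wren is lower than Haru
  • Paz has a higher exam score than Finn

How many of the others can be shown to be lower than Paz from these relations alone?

Directly below Paz: Finn, Amir, Wes, Haru.
One step further: Dax, Wren (6 so far).
One step further: Esme (7 so far).
Nothing else is reachable below Paz; 7 in all.

7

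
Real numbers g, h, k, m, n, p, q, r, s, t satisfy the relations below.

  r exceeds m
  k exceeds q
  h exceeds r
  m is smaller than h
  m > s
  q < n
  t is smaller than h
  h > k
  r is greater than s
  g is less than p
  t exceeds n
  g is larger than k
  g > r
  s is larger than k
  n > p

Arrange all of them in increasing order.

q < k < s < m < r < g < p < n < t < h

The consecutive links are each given: q < k; k < s; s < m; m < r; r < g; g < p; p < n; n < t; t < h.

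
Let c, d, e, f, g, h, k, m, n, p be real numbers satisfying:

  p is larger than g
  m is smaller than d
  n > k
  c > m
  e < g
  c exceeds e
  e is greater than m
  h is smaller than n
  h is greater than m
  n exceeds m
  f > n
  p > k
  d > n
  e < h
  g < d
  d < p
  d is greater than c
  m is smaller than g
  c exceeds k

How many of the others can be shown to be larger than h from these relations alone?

From h the given relations immediately reach n.
From those, f, d — 3 in total.
From those, p — 4 in total.
Nothing else is reachable above h; 4 in all.

4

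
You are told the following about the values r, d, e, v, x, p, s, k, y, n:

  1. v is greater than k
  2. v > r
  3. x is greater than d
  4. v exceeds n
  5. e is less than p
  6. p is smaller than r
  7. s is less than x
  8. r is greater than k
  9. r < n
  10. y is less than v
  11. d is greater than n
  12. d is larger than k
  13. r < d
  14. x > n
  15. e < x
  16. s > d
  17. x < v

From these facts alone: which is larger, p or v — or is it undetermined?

v

p < r and r < n give p < n.
Then n < d extends the chain to d.
Then d < s extends the chain to s.
Then s < x extends the chain to x.
With x < v: p < r < n < d < s < x < v.
So v is larger.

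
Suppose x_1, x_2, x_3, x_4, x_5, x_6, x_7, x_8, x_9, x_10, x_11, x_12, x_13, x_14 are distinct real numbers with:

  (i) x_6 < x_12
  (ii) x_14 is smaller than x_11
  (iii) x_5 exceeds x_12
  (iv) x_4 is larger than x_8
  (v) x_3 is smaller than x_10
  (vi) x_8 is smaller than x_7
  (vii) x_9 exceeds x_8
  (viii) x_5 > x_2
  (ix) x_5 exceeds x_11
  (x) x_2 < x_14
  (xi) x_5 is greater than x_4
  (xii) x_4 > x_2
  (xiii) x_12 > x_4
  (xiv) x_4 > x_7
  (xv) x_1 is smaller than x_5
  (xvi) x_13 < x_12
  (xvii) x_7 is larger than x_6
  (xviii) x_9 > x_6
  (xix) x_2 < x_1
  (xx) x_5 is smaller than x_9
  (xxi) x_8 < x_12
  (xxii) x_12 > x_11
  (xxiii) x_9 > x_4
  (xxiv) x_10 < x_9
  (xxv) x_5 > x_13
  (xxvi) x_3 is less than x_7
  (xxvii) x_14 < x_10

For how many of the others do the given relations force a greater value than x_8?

Directly above x_8: x_7, x_4, x_12, x_9.
One step further: x_5 (5 so far).
No other element is forced above x_8 by the given relations, so the count is 5.

5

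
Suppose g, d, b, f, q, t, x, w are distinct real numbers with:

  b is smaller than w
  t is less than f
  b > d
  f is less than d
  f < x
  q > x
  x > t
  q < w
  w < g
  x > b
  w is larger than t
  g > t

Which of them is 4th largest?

x

The consecutive relations fix a unique order: t < f < d < b < x < q < w < g.
The 4th largest is x.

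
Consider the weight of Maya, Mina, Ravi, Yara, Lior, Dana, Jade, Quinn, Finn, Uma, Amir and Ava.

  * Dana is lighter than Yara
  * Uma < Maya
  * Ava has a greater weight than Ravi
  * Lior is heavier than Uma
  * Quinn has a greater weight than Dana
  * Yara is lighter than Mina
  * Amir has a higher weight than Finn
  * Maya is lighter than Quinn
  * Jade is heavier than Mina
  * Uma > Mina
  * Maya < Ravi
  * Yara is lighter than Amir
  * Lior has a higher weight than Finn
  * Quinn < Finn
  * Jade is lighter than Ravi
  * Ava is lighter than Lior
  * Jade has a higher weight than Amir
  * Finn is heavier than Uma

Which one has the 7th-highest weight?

Quinn

The consecutive relations fix a unique order: Dana < Yara < Mina < Uma < Maya < Quinn < Finn < Amir < Jade < Ravi < Ava < Lior.
The 7th largest is Quinn.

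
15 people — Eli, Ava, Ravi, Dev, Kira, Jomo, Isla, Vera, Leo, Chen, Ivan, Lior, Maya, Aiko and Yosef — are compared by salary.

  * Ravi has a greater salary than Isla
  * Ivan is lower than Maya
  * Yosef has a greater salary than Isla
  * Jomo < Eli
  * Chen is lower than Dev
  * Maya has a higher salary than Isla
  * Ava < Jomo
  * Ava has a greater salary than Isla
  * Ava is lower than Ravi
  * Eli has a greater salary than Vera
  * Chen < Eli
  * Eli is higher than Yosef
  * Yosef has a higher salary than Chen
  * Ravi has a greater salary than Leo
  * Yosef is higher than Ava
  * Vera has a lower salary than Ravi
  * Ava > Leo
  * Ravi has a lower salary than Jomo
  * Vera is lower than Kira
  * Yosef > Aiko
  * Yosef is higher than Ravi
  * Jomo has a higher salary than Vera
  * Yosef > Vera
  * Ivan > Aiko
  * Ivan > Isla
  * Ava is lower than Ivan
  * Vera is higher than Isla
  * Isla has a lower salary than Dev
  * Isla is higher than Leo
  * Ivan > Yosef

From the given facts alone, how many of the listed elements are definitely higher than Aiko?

The elements the relations force above Aiko are Yosef, Ivan, Eli, Maya — no chain reaches any other.
That is 4.

4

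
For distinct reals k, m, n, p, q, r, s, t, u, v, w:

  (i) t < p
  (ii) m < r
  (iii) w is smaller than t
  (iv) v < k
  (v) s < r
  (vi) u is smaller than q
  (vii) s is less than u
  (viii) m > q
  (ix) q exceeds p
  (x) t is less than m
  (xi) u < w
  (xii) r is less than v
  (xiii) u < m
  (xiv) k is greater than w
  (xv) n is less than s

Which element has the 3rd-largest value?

Piecing the relations together gives one ordering: n < s < u < w < t < p < q < m < r < v < k.
The 3rd largest is r.

r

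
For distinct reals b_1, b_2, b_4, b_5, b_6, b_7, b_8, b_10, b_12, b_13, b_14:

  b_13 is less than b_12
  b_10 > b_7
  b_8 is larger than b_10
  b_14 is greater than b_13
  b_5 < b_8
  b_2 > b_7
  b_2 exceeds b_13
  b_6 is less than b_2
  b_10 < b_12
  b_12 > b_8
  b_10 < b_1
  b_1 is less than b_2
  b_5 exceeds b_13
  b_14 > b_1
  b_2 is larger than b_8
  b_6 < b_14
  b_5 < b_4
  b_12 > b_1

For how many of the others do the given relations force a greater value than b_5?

From b_5 the given relations immediately reach b_8, b_4.
From those, b_12, b_2 — 4 in total.
Nothing else is reachable above b_5; 4 in all.

4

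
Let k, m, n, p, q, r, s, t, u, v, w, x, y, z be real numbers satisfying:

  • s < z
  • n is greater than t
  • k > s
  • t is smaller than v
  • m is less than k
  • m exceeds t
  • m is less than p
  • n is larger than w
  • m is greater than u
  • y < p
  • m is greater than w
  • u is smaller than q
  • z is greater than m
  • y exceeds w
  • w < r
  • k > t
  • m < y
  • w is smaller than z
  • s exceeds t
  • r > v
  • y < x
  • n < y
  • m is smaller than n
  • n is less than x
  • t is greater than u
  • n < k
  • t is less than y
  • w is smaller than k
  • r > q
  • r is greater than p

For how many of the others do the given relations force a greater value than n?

5

From n the given relations immediately reach y, x, k.
From those, p — 4 in total.
From those, r — 5 in total.
No other element is forced above n by the given relations, so the count is 5.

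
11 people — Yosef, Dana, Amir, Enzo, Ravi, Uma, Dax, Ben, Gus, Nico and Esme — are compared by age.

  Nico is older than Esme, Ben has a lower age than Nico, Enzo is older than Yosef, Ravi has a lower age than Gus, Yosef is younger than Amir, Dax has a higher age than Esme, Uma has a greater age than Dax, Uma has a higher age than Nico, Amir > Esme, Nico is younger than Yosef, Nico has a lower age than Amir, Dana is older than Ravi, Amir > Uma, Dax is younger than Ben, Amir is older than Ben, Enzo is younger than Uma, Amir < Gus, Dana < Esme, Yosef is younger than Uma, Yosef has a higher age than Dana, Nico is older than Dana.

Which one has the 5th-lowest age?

Ben

Piecing the relations together gives one ordering: Ravi < Dana < Esme < Dax < Ben < Nico < Yosef < Enzo < Uma < Amir < Gus.
The 5th smallest is Ben.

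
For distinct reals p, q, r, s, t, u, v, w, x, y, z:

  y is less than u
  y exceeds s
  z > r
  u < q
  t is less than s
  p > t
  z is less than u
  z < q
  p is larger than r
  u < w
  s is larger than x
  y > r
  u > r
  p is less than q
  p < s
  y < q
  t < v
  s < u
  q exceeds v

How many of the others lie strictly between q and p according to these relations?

3

Chaining upward from p reaches: s, y, u, w.
Chaining downward from q reaches: r, t, z, x, v, s, y, u.
Strictly between p and q are those in both lists: s, y, u — 3 elements.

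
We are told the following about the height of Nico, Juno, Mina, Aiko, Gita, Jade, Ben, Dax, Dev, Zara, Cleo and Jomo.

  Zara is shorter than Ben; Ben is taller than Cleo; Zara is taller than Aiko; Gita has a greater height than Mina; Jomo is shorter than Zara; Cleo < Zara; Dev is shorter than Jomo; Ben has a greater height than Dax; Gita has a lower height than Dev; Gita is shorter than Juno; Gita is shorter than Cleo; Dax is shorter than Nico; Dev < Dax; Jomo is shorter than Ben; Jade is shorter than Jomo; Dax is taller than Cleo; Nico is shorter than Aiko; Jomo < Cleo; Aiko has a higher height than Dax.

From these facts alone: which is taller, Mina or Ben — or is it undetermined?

Mina < Gita < Dev < Jomo < Cleo < Dax < Nico < Aiko < Zara < Ben, by transitivity through Gita, Dev, Jomo, Cleo, Dax, Nico, Aiko, Zara.
So Ben is taller.

Ben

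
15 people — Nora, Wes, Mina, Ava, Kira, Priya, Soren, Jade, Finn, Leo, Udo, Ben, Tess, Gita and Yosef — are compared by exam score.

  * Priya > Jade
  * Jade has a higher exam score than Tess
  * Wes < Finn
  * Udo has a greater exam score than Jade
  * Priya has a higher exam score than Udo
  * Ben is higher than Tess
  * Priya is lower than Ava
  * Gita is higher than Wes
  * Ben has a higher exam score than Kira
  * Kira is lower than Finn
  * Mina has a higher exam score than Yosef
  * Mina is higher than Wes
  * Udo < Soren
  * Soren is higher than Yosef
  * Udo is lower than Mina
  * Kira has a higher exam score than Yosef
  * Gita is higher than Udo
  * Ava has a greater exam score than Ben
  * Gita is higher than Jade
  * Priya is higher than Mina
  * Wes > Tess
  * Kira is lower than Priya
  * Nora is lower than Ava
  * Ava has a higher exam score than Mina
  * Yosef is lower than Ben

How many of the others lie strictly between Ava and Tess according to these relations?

6

The relations place Tess below Ava. An element lies strictly between them when it is forced above Tess and also forced below Ava.
Above Tess: {Wes, Jade, Finn, Udo, Mina, Ben, Priya, Soren, Gita}. Below Ava: {Nora, Wes, Jade, Yosef, Kira, Udo, Mina, Ben, Priya}.
Intersection: {Wes, Jade, Udo, Mina, Ben, Priya} — 6.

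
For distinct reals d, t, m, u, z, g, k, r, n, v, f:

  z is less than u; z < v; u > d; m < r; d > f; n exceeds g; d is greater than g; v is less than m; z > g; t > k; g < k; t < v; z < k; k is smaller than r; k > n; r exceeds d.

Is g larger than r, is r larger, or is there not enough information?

r

Following the relations from g: g < z < v < m < r.
So r is larger.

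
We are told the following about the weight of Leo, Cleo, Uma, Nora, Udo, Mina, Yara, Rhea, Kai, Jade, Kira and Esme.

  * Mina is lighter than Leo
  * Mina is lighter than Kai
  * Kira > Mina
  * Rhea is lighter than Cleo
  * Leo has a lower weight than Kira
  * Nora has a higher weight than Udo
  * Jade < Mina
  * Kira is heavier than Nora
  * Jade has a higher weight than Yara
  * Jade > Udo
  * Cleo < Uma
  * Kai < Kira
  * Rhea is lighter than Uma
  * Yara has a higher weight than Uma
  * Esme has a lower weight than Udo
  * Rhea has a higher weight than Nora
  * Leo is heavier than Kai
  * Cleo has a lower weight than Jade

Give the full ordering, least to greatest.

Esme < Udo < Nora < Rhea < Cleo < Uma < Yara < Jade < Mina < Kai < Leo < Kira

Each adjacent pair is fixed by a given relation: Esme < Udo; Udo < Nora; Nora < Rhea; Rhea < Cleo; Cleo < Uma; Uma < Yara; Yara < Jade; Jade < Mina; Mina < Kai; Kai < Leo; Leo < Kira. Chaining them end to end gives the full order.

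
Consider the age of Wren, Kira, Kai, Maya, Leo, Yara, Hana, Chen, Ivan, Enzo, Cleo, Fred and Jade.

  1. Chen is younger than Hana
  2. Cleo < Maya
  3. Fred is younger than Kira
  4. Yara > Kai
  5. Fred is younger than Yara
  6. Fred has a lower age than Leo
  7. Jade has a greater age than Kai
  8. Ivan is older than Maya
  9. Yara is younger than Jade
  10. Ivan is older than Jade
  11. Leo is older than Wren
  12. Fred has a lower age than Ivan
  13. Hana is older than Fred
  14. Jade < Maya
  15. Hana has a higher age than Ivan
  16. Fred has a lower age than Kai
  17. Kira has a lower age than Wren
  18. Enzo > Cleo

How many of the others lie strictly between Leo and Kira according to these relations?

The relations place Kira below Leo. An element lies strictly between them when it is forced above Kira and also forced below Leo.
Above Kira: {Wren}. Below Leo: {Fred, Wren}.
Intersection: {Wren} — 1.

1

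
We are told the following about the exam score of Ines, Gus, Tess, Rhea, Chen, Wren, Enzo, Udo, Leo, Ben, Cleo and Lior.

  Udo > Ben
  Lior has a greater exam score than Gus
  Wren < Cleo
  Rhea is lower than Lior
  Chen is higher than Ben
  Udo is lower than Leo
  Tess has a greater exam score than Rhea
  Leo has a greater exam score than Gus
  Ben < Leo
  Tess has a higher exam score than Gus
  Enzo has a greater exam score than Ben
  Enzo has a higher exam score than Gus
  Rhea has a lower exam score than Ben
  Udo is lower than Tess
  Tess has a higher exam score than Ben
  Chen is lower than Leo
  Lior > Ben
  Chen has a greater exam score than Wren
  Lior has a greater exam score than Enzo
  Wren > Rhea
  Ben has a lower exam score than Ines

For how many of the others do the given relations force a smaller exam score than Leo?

6

The elements the relations force below Leo are Rhea, Gus, Ben, Udo, Wren, Chen — no chain reaches any other.
That is 6.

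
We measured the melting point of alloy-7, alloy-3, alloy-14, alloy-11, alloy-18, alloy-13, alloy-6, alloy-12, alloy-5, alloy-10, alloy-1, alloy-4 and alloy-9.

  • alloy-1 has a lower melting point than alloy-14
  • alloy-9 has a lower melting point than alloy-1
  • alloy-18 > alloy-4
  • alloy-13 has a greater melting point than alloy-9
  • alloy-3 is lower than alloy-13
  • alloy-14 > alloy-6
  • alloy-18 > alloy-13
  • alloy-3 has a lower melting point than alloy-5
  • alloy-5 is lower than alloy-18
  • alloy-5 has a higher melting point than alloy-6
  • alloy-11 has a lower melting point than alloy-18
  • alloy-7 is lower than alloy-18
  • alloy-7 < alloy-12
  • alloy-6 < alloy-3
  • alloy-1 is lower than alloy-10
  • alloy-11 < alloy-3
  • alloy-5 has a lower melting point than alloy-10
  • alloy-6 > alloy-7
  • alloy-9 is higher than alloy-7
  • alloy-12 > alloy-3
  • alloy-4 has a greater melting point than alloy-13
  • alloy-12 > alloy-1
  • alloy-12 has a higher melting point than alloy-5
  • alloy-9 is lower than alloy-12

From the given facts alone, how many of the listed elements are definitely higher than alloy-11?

7

Directly above alloy-11: alloy-3, alloy-18.
One step further: alloy-13, alloy-5, alloy-12 (5 so far).
One step further: alloy-4, alloy-10 (7 so far).
Nothing else is reachable above alloy-11; 7 in all.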